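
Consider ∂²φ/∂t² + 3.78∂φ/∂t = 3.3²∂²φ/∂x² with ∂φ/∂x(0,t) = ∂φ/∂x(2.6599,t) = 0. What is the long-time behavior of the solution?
As t → ∞, φ → constant (steady state). Damping (γ=3.78) dissipates the nonconstant modes; with Neumann BCs the spatial average obeys M''+γM'=0 and tends to a finite limit.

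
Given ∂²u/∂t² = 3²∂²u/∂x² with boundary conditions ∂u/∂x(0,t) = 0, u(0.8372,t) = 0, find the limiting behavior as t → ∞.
u oscillates (no decay). Energy is conserved; the solution oscillates indefinitely as standing waves.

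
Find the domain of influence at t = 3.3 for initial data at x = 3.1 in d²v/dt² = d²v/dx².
Domain of influence: [-0.2, 6.4]. Data at x = 3.1 spreads outward at speed 1.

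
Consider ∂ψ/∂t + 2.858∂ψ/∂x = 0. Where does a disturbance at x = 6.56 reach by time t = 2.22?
At x = 12.90476. The characteristic carries data from (6.56, 0) to (12.90476, 2.22).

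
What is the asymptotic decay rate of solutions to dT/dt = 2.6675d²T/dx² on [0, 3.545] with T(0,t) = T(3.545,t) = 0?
Eigenvalues: λₙ = 2.6675n²π²/3.545².
First three modes:
  n=1: λ₁ = 2.6675π²/3.545² ≈ 2.095
  n=2: λ₂ = 10.67π²/3.545² ≈ 8.38 (4× faster decay)
  n=3: λ₃ = 24.0075π²/3.545² ≈ 18.854 (9× faster decay)
As t → ∞, higher modes decay exponentially faster. The n=1 mode dominates: T ~ c₁ sin(πx/3.545) e^{-λ₁t}.
Decay rate: λ₁ = 2.6675π²/3.545² ≈ 2.095.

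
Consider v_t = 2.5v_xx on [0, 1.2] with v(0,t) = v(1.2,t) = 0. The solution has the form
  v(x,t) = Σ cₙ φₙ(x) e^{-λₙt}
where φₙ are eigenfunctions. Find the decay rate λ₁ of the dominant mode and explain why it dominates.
Eigenvalues: λₙ = 2.5n²π²/1.2².
First three modes:
  n=1: λ₁ = 2.5π²/1.2² ≈ 17.135
  n=2: λ₂ = 10π²/1.2² ≈ 68.539 (4× faster decay)
  n=3: λ₃ = 22.5π²/1.2² ≈ 154.213 (9× faster decay)
As t → ∞, higher modes decay exponentially faster. The n=1 mode dominates: v ~ c₁ sin(πx/1.2) e^{-λ₁t}.
Decay rate: λ₁ = 2.5π²/1.2² ≈ 17.135.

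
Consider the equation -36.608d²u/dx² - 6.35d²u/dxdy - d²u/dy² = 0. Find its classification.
Elliptic. (A = -36.608, B = -6.35, C = -1 gives B² - 4AC = -106.1095.)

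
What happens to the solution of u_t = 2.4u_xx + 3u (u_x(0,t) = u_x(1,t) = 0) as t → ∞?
u grows unboundedly. With Neumann BCs the constant mode has diffusion eigenvalue 0, so any r > 0 makes it grow like e^(3t); solution grows exponentially.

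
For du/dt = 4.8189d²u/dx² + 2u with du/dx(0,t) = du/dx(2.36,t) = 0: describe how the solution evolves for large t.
u grows unboundedly. With Neumann BCs the constant mode has diffusion eigenvalue 0, so any r > 0 makes it grow like e^(2t); solution grows exponentially.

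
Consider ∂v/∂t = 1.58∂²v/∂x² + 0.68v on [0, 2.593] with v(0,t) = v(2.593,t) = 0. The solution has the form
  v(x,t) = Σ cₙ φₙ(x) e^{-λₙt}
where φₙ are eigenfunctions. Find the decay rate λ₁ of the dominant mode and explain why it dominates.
Eigenvalues: λₙ = 1.58n²π²/2.593² - 0.68.
First three modes:
  n=1: λ₁ = 1.58π²/2.593² - 0.68 ≈ 1.639
  n=2: λ₂ = 6.32π²/2.593² - 0.68 ≈ 8.597
  n=3: λ₃ = 14.22π²/2.593² - 0.68 ≈ 20.193
Since 1.58π²/2.593² ≈ 2.319 > 0.68, all λₙ > 0.
The n=1 mode decays slowest → dominates as t → ∞.
Asymptotic: v ~ c₁ sin(πx/2.593) e^{-λ₁t} with decay rate λ₁ ≈ 1.639.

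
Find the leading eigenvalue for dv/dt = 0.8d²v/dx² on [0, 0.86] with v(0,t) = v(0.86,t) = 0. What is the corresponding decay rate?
Eigenvalues: λₙ = 0.8n²π²/0.86².
First three modes:
  n=1: λ₁ = 0.8π²/0.86² ≈ 10.676
  n=2: λ₂ = 3.2π²/0.86² ≈ 42.702 (4× faster decay)
  n=3: λ₃ = 7.2π²/0.86² ≈ 96.081 (9× faster decay)
As t → ∞, higher modes decay exponentially faster. The n=1 mode dominates: v ~ c₁ sin(πx/0.86) e^{-λ₁t}.
Decay rate: λ₁ = 0.8π²/0.86² ≈ 10.676.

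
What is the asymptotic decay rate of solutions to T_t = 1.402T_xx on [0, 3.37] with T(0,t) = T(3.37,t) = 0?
Eigenvalues: λₙ = 1.402n²π²/3.37².
First three modes:
  n=1: λ₁ = 1.402π²/3.37² ≈ 1.218
  n=2: λ₂ = 5.608π²/3.37² ≈ 4.874 (4× faster decay)
  n=3: λ₃ = 12.618π²/3.37² ≈ 10.966 (9× faster decay)
As t → ∞, higher modes decay exponentially faster. The n=1 mode dominates: T ~ c₁ sin(πx/3.37) e^{-λ₁t}.
Decay rate: λ₁ = 1.402π²/3.37² ≈ 1.218.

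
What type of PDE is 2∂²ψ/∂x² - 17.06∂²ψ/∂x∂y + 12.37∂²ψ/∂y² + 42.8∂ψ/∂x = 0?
With A = 2, B = -17.06, C = 12.37, the discriminant is 192.0836. This is a hyperbolic PDE.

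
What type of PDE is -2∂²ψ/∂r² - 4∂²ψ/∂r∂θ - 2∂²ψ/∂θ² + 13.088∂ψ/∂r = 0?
With A = -2, B = -4, C = -2, the discriminant is 0. This is a parabolic PDE.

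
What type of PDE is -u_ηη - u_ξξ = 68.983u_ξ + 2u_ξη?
Rewriting in standard form: -u_ξξ - 2u_ξη - u_ηη - 68.983u_ξ = 0. With A = -1, B = -2, C = -1, the discriminant is 0. This is a parabolic PDE.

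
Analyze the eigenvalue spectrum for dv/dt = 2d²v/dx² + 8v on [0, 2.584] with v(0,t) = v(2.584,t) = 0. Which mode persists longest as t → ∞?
Eigenvalues: λₙ = 2n²π²/2.584² - 8.
First three modes:
  n=1: λ₁ = 2π²/2.584² - 8 ≈ -5.044
  n=2: λ₂ = 8π²/2.584² - 8 ≈ 3.825
  n=3: λ₃ = 18π²/2.584² - 8 ≈ 18.606
Since 2π²/2.584² ≈ 2.956 < 8, λ₁ < 0.
The n=1 mode grows fastest (−λₙ is largest for n=1) → dominates.
Asymptotic: v ~ c₁ sin(πx/2.584) e^{5.044t} (exponential growth at rate −λ₁ ≈ 5.044).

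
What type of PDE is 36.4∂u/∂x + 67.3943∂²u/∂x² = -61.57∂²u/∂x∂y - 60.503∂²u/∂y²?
Rewriting in standard form: 67.3943∂²u/∂x² + 61.57∂²u/∂x∂y + 60.503∂²u/∂y² + 36.4∂u/∂x = 0. With A = 67.3943, B = 61.57, C = 60.503, the discriminant is -12519.3644316. This is an elliptic PDE.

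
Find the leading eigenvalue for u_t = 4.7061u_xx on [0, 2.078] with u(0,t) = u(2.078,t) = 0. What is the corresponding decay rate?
Eigenvalues: λₙ = 4.7061n²π²/2.078².
First three modes:
  n=1: λ₁ = 4.7061π²/2.078² ≈ 10.756
  n=2: λ₂ = 18.8244π²/2.078² ≈ 43.026 (4× faster decay)
  n=3: λ₃ = 42.3549π²/2.078² ≈ 96.808 (9× faster decay)
As t → ∞, higher modes decay exponentially faster. The n=1 mode dominates: u ~ c₁ sin(πx/2.078) e^{-λ₁t}.
Decay rate: λ₁ = 4.7061π²/2.078² ≈ 10.756.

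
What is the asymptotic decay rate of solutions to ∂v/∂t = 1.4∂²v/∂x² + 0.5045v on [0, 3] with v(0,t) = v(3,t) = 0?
Eigenvalues: λₙ = 1.4n²π²/3² - 0.5045.
First three modes:
  n=1: λ₁ = 1.4π²/3² - 0.5045 ≈ 1.031
  n=2: λ₂ = 5.6π²/3² - 0.5045 ≈ 5.637
  n=3: λ₃ = 12.6π²/3² - 0.5045 ≈ 13.313
Since 1.4π²/3² ≈ 1.535 > 0.5045, all λₙ > 0.
The n=1 mode decays slowest → dominates as t → ∞.
Asymptotic: v ~ c₁ sin(πx/3) e^{-λ₁t} with decay rate λ₁ ≈ 1.031.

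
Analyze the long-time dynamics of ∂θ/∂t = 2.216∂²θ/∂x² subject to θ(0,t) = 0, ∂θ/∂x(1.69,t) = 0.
Long-time behavior: θ → 0. Heat escapes through the Dirichlet boundary.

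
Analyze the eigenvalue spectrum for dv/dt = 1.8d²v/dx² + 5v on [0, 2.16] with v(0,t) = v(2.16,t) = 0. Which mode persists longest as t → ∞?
Eigenvalues: λₙ = 1.8n²π²/2.16² - 5.
First three modes:
  n=1: λ₁ = 1.8π²/2.16² - 5 ≈ -1.192
  n=2: λ₂ = 7.2π²/2.16² - 5 ≈ 10.231
  n=3: λ₃ = 16.2π²/2.16² - 5 ≈ 29.269
Since 1.8π²/2.16² ≈ 3.808 < 5, λ₁ < 0.
The n=1 mode grows fastest (−λₙ is largest for n=1) → dominates.
Asymptotic: v ~ c₁ sin(πx/2.16) e^{1.192t} (exponential growth at rate −λ₁ ≈ 1.192).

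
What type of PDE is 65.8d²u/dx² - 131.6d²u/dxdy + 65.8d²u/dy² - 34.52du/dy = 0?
With A = 65.8, B = -131.6, C = 65.8, the discriminant is 0. This is a parabolic PDE.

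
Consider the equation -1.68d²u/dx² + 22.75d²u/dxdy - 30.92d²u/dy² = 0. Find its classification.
Hyperbolic. (A = -1.68, B = 22.75, C = -30.92 gives B² - 4AC = 309.7801.)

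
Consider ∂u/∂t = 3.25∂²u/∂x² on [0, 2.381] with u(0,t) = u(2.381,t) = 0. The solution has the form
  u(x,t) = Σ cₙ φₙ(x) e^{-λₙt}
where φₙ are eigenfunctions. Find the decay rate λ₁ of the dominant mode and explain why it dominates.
Eigenvalues: λₙ = 3.25n²π²/2.381².
First three modes:
  n=1: λ₁ = 3.25π²/2.381² ≈ 5.658
  n=2: λ₂ = 13π²/2.381² ≈ 22.632 (4× faster decay)
  n=3: λ₃ = 29.25π²/2.381² ≈ 50.922 (9× faster decay)
As t → ∞, higher modes decay exponentially faster. The n=1 mode dominates: u ~ c₁ sin(πx/2.381) e^{-λ₁t}.
Decay rate: λ₁ = 3.25π²/2.381² ≈ 5.658.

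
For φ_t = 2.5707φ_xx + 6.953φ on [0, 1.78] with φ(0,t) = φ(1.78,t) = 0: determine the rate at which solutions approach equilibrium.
Eigenvalues: λₙ = 2.5707n²π²/1.78² - 6.953.
First three modes:
  n=1: λ₁ = 2.5707π²/1.78² - 6.953 ≈ 1.055
  n=2: λ₂ = 10.2828π²/1.78² - 6.953 ≈ 25.078
  n=3: λ₃ = 23.1363π²/1.78² - 6.953 ≈ 65.117
Since 2.5707π²/1.78² ≈ 8.008 > 6.953, all λₙ > 0.
The n=1 mode decays slowest → dominates as t → ∞.
Asymptotic: φ ~ c₁ sin(πx/1.78) e^{-λ₁t} with decay rate λ₁ ≈ 1.055.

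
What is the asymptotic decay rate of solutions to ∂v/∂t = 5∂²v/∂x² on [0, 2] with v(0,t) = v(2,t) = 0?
Eigenvalues: λₙ = 5n²π²/2².
First three modes:
  n=1: λ₁ = 5π²/2² ≈ 12.337
  n=2: λ₂ = 20π²/2² ≈ 49.348 (4× faster decay)
  n=3: λ₃ = 45π²/2² ≈ 111.033 (9× faster decay)
As t → ∞, higher modes decay exponentially faster. The n=1 mode dominates: v ~ c₁ sin(πx/2) e^{-λ₁t}.
Decay rate: λ₁ = 5π²/2² ≈ 12.337.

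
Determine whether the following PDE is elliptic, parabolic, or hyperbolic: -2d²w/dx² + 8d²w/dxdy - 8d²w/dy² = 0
Coefficients: A = -2, B = 8, C = -8. B² - 4AC = 0, which is zero, so the equation is parabolic.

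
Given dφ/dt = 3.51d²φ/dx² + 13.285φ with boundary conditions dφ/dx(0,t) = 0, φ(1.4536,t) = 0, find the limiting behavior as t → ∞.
φ grows unboundedly. Reaction dominates diffusion (r=13.285 > κπ²/(4L²)≈4.1); solution grows exponentially.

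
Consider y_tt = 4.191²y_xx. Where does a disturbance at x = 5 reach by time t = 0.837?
Domain of influence: [1.492133, 8.507867]. Data at x = 5 spreads outward at speed 4.191.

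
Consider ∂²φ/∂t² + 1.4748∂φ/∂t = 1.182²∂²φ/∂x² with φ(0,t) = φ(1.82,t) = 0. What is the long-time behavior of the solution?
As t → ∞, φ → 0. Damping (γ=1.4748) dissipates energy; oscillations decay exponentially.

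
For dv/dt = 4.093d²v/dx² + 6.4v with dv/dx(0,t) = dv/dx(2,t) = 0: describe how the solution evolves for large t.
v grows unboundedly. With Neumann BCs the constant mode has diffusion eigenvalue 0, so any r > 0 makes it grow like e^(6.4t); solution grows exponentially.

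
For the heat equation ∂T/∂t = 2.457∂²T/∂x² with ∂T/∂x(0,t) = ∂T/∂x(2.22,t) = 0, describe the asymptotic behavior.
T → constant (steady state). Heat is conserved (no flux at boundaries); solution approaches the spatial average.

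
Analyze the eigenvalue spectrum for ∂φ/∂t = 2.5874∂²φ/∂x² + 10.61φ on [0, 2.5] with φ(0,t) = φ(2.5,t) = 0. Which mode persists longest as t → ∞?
Eigenvalues: λₙ = 2.5874n²π²/2.5² - 10.61.
First three modes:
  n=1: λ₁ = 2.5874π²/2.5² - 10.61 ≈ -6.524
  n=2: λ₂ = 10.3496π²/2.5² - 10.61 ≈ 5.733
  n=3: λ₃ = 23.2866π²/2.5² - 10.61 ≈ 26.163
Since 2.5874π²/2.5² ≈ 4.086 < 10.61, λ₁ < 0.
The n=1 mode grows fastest (−λₙ is largest for n=1) → dominates.
Asymptotic: φ ~ c₁ sin(πx/2.5) e^{6.524t} (exponential growth at rate −λ₁ ≈ 6.524).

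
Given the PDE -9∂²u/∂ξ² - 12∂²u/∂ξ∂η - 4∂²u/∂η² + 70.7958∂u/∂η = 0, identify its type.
The second-order coefficients are A = -9, B = -12, C = -4. Since B² - 4AC = 0 = 0, this is a parabolic PDE.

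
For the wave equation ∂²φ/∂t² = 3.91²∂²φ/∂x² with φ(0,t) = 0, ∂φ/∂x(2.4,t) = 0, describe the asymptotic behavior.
φ oscillates (no decay). Energy is conserved; the solution oscillates indefinitely as standing waves.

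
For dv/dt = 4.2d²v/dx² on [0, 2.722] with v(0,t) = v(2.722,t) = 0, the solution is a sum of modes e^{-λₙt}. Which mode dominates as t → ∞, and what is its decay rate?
Eigenvalues: λₙ = 4.2n²π²/2.722².
First three modes:
  n=1: λ₁ = 4.2π²/2.722² ≈ 5.595
  n=2: λ₂ = 16.8π²/2.722² ≈ 22.379 (4× faster decay)
  n=3: λ₃ = 37.8π²/2.722² ≈ 50.352 (9× faster decay)
As t → ∞, higher modes decay exponentially faster. The n=1 mode dominates: v ~ c₁ sin(πx/2.722) e^{-λ₁t}.
Decay rate: λ₁ = 4.2π²/2.722² ≈ 5.595.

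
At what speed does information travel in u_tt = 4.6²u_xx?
Speed = 4.6. Information travels along characteristics x = x₀ ± 4.6t.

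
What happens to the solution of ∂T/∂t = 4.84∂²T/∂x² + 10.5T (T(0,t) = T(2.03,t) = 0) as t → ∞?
T → 0. Diffusion dominates reaction (r=10.5 < κπ²/L²≈11.59); solution decays.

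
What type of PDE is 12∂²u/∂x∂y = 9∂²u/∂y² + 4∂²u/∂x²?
Rewriting in standard form: -4∂²u/∂x² + 12∂²u/∂x∂y - 9∂²u/∂y² = 0. With A = -4, B = 12, C = -9, the discriminant is 0. This is a parabolic PDE.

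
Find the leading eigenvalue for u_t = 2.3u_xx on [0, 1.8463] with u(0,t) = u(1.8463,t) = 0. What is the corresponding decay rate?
Eigenvalues: λₙ = 2.3n²π²/1.8463².
First three modes:
  n=1: λ₁ = 2.3π²/1.8463² ≈ 6.659
  n=2: λ₂ = 9.2π²/1.8463² ≈ 26.637 (4× faster decay)
  n=3: λ₃ = 20.7π²/1.8463² ≈ 59.933 (9× faster decay)
As t → ∞, higher modes decay exponentially faster. The n=1 mode dominates: u ~ c₁ sin(πx/1.8463) e^{-λ₁t}.
Decay rate: λ₁ = 2.3π²/1.8463² ≈ 6.659.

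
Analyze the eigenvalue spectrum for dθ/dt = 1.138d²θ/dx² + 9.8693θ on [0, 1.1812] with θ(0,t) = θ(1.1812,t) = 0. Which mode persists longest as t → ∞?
Eigenvalues: λₙ = 1.138n²π²/1.1812² - 9.8693.
First three modes:
  n=1: λ₁ = 1.138π²/1.1812² - 9.8693 ≈ -1.819
  n=2: λ₂ = 4.552π²/1.1812² - 9.8693 ≈ 22.331
  n=3: λ₃ = 10.242π²/1.1812² - 9.8693 ≈ 62.581
Since 1.138π²/1.1812² ≈ 8.05 < 9.8693, λ₁ < 0.
The n=1 mode grows fastest (−λₙ is largest for n=1) → dominates.
Asymptotic: θ ~ c₁ sin(πx/1.1812) e^{1.819t} (exponential growth at rate −λ₁ ≈ 1.819).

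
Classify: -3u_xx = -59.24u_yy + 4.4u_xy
Rewriting in standard form: -3u_xx - 4.4u_xy + 59.24u_yy = 0. Hyperbolic (discriminant = 730.24).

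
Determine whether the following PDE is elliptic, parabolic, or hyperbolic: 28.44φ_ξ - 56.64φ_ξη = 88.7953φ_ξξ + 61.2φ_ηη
Rewriting in standard form: -88.7953φ_ξξ - 56.64φ_ξη - 61.2φ_ηη + 28.44φ_ξ = 0. Coefficients: A = -88.7953, B = -56.64, C = -61.2. B² - 4AC = -18528.99984, which is negative, so the equation is elliptic.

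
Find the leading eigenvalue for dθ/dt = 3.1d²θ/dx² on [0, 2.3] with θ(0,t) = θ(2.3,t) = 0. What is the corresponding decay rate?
Eigenvalues: λₙ = 3.1n²π²/2.3².
First three modes:
  n=1: λ₁ = 3.1π²/2.3² ≈ 5.784
  n=2: λ₂ = 12.4π²/2.3² ≈ 23.135 (4× faster decay)
  n=3: λ₃ = 27.9π²/2.3² ≈ 52.053 (9× faster decay)
As t → ∞, higher modes decay exponentially faster. The n=1 mode dominates: θ ~ c₁ sin(πx/2.3) e^{-λ₁t}.
Decay rate: λ₁ = 3.1π²/2.3² ≈ 5.784.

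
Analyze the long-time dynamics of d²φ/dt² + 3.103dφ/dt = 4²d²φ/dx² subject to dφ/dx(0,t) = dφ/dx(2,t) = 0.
Long-time behavior: φ → constant (steady state). Damping (γ=3.103) dissipates the nonconstant modes; with Neumann BCs the spatial average obeys M''+γM'=0 and tends to a finite limit.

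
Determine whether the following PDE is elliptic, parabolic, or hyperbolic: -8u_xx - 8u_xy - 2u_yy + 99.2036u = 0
Coefficients: A = -8, B = -8, C = -2. B² - 4AC = 0, which is zero, so the equation is parabolic.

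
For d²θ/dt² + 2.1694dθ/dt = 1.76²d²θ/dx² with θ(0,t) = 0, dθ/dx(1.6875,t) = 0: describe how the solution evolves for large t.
θ → 0. Damping (γ=2.1694) dissipates energy; oscillations decay exponentially.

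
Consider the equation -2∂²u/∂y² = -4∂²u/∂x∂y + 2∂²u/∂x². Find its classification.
Rewriting in standard form: -2∂²u/∂x² + 4∂²u/∂x∂y - 2∂²u/∂y² = 0. Parabolic. (A = -2, B = 4, C = -2 gives B² - 4AC = 0.)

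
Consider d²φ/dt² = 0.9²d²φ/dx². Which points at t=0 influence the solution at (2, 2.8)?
Domain of dependence: [-0.52, 4.52]. Signals travel at speed 0.9, so data within |x - 2| ≤ 0.9·2.8 = 2.52 can reach the point.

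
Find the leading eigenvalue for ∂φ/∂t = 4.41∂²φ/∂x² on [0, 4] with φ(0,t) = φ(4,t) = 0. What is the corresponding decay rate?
Eigenvalues: λₙ = 4.41n²π²/4².
First three modes:
  n=1: λ₁ = 4.41π²/4² ≈ 2.72
  n=2: λ₂ = 17.64π²/4² ≈ 10.881 (4× faster decay)
  n=3: λ₃ = 39.69π²/4² ≈ 24.483 (9× faster decay)
As t → ∞, higher modes decay exponentially faster. The n=1 mode dominates: φ ~ c₁ sin(πx/4) e^{-λ₁t}.
Decay rate: λ₁ = 4.41π²/4² ≈ 2.72.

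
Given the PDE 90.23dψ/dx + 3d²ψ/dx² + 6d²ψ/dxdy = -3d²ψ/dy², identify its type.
Rewriting in standard form: 3d²ψ/dx² + 6d²ψ/dxdy + 3d²ψ/dy² + 90.23dψ/dx = 0. The second-order coefficients are A = 3, B = 6, C = 3. Since B² - 4AC = 0 = 0, this is a parabolic PDE.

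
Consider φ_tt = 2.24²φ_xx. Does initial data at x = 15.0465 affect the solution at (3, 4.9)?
No. The domain of dependence is [-7.976, 13.976], and 15.0465 is outside this interval.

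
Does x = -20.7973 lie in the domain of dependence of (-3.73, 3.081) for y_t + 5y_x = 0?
No. Only data at x = -19.135 affects (-3.73, 3.081). Advection has one-way propagation along characteristics.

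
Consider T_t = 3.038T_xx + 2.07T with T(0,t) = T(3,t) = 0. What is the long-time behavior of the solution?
As t → ∞, T → 0. Diffusion dominates reaction (r=2.07 < κπ²/L²≈3.33); solution decays.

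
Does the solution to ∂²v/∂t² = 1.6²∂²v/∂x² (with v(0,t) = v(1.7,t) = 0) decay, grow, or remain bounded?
v oscillates (no decay). Energy is conserved; the solution oscillates indefinitely as standing waves.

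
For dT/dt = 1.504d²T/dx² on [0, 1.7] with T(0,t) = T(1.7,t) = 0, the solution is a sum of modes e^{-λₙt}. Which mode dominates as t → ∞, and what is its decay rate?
Eigenvalues: λₙ = 1.504n²π²/1.7².
First three modes:
  n=1: λ₁ = 1.504π²/1.7² ≈ 5.136
  n=2: λ₂ = 6.016π²/1.7² ≈ 20.545 (4× faster decay)
  n=3: λ₃ = 13.536π²/1.7² ≈ 46.227 (9× faster decay)
As t → ∞, higher modes decay exponentially faster. The n=1 mode dominates: T ~ c₁ sin(πx/1.7) e^{-λ₁t}.
Decay rate: λ₁ = 1.504π²/1.7² ≈ 5.136.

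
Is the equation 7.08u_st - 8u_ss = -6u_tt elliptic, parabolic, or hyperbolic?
Rewriting in standard form: -8u_ss + 7.08u_st + 6u_tt = 0. Computing B² - 4AC with A = -8, B = 7.08, C = 6: discriminant = 242.1264 (positive). Answer: hyperbolic.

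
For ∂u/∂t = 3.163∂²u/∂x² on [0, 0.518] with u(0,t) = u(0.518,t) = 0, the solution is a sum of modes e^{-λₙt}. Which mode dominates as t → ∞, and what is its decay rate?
Eigenvalues: λₙ = 3.163n²π²/0.518².
First three modes:
  n=1: λ₁ = 3.163π²/0.518² ≈ 116.343
  n=2: λ₂ = 12.652π²/0.518² ≈ 465.371 (4× faster decay)
  n=3: λ₃ = 28.467π²/0.518² ≈ 1047.085 (9× faster decay)
As t → ∞, higher modes decay exponentially faster. The n=1 mode dominates: u ~ c₁ sin(πx/0.518) e^{-λ₁t}.
Decay rate: λ₁ = 3.163π²/0.518² ≈ 116.343.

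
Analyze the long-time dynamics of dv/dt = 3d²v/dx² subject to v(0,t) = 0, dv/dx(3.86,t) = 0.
Long-time behavior: v → 0. Heat escapes through the Dirichlet boundary.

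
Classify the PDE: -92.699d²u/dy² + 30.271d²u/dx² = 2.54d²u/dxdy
Rewriting in standard form: 30.271d²u/dx² - 2.54d²u/dxdy - 92.699d²u/dy² = 0. A = 30.271, B = -2.54, C = -92.699. Discriminant B² - 4AC = 11230.817316. Since 11230.817316 > 0, hyperbolic.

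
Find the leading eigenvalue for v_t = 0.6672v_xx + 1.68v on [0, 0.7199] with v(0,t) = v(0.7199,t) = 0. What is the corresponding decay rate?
Eigenvalues: λₙ = 0.6672n²π²/0.7199² - 1.68.
First three modes:
  n=1: λ₁ = 0.6672π²/0.7199² - 1.68 ≈ 11.026
  n=2: λ₂ = 2.6688π²/0.7199² - 1.68 ≈ 49.144
  n=3: λ₃ = 6.0048π²/0.7199² - 1.68 ≈ 112.675
Since 0.6672π²/0.7199² ≈ 12.706 > 1.68, all λₙ > 0.
The n=1 mode decays slowest → dominates as t → ∞.
Asymptotic: v ~ c₁ sin(πx/0.7199) e^{-λ₁t} with decay rate λ₁ ≈ 11.026.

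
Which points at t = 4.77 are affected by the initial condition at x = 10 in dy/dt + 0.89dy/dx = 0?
At x = 14.2453. The characteristic carries data from (10, 0) to (14.2453, 4.77).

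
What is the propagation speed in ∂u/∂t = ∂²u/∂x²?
Infinite. The heat equation is parabolic, not hyperbolic, so disturbances propagate instantly.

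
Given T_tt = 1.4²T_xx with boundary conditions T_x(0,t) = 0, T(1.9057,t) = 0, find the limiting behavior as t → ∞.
T oscillates (no decay). Energy is conserved; the solution oscillates indefinitely as standing waves.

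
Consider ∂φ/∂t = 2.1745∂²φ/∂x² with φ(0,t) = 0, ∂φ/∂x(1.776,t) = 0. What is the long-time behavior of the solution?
As t → ∞, φ → 0. Heat escapes through the Dirichlet boundary.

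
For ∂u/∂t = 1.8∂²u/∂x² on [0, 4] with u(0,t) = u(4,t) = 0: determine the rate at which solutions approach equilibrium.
Eigenvalues: λₙ = 1.8n²π²/4².
First three modes:
  n=1: λ₁ = 1.8π²/4² ≈ 1.11
  n=2: λ₂ = 7.2π²/4² ≈ 4.441 (4× faster decay)
  n=3: λ₃ = 16.2π²/4² ≈ 9.993 (9× faster decay)
As t → ∞, higher modes decay exponentially faster. The n=1 mode dominates: u ~ c₁ sin(πx/4) e^{-λ₁t}.
Decay rate: λ₁ = 1.8π²/4² ≈ 1.11.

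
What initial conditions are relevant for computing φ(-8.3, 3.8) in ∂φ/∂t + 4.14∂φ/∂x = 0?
A single point: x = -24.032. The characteristic through (-8.3, 3.8) is x - 4.14t = const, so x = -8.3 - 4.14·3.8 = -24.032.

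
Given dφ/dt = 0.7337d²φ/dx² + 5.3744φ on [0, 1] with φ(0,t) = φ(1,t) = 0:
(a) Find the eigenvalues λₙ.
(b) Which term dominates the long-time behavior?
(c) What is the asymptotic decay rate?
Eigenvalues: λₙ = 0.7337n²π²/1² - 5.3744.
First three modes:
  n=1: λ₁ = 0.7337π² - 5.3744 ≈ 1.867
  n=2: λ₂ = 2.9348π² - 5.3744 ≈ 23.591
  n=3: λ₃ = 6.6033π² - 5.3744 ≈ 59.798
Since 0.7337π² ≈ 7.241 > 5.3744, all λₙ > 0.
The n=1 mode decays slowest → dominates as t → ∞.
Asymptotic: φ ~ c₁ sin(πx/1) e^{-λ₁t} with decay rate λ₁ ≈ 1.867.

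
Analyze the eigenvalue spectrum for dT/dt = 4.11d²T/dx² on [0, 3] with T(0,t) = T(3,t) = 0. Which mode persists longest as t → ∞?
Eigenvalues: λₙ = 4.11n²π²/3².
First three modes:
  n=1: λ₁ = 4.11π²/3² ≈ 4.507
  n=2: λ₂ = 16.44π²/3² ≈ 18.028 (4× faster decay)
  n=3: λ₃ = 36.99π²/3² ≈ 40.564 (9× faster decay)
As t → ∞, higher modes decay exponentially faster. The n=1 mode dominates: T ~ c₁ sin(πx/3) e^{-λ₁t}.
Decay rate: λ₁ = 4.11π²/3² ≈ 4.507.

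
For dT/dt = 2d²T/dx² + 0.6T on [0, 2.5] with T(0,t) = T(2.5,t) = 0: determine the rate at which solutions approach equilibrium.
Eigenvalues: λₙ = 2n²π²/2.5² - 0.6.
First three modes:
  n=1: λ₁ = 2π²/2.5² - 0.6 ≈ 2.558
  n=2: λ₂ = 8π²/2.5² - 0.6 ≈ 12.033
  n=3: λ₃ = 18π²/2.5² - 0.6 ≈ 27.824
Since 2π²/2.5² ≈ 3.158 > 0.6, all λₙ > 0.
The n=1 mode decays slowest → dominates as t → ∞.
Asymptotic: T ~ c₁ sin(πx/2.5) e^{-λ₁t} with decay rate λ₁ ≈ 2.558.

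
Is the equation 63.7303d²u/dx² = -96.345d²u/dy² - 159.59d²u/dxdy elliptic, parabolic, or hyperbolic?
Rewriting in standard form: 63.7303d²u/dx² + 159.59d²u/dxdy + 96.345d²u/dy² = 0. Computing B² - 4AC with A = 63.7303, B = 159.59, C = 96.345: discriminant = 908.585086 (positive). Answer: hyperbolic.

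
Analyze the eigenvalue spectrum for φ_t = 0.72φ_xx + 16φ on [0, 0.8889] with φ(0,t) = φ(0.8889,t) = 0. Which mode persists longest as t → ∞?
Eigenvalues: λₙ = 0.72n²π²/0.8889² - 16.
First three modes:
  n=1: λ₁ = 0.72π²/0.8889² - 16 ≈ -7.007
  n=2: λ₂ = 2.88π²/0.8889² - 16 ≈ 19.974
  n=3: λ₃ = 6.48π²/0.8889² - 16 ≈ 64.941
Since 0.72π²/0.8889² ≈ 8.993 < 16, λ₁ < 0.
The n=1 mode grows fastest (−λₙ is largest for n=1) → dominates.
Asymptotic: φ ~ c₁ sin(πx/0.8889) e^{7.007t} (exponential growth at rate −λ₁ ≈ 7.007).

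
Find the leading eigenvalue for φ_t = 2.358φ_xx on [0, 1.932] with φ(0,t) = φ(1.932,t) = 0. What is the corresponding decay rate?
Eigenvalues: λₙ = 2.358n²π²/1.932².
First three modes:
  n=1: λ₁ = 2.358π²/1.932² ≈ 6.235
  n=2: λ₂ = 9.432π²/1.932² ≈ 24.94 (4× faster decay)
  n=3: λ₃ = 21.222π²/1.932² ≈ 56.114 (9× faster decay)
As t → ∞, higher modes decay exponentially faster. The n=1 mode dominates: φ ~ c₁ sin(πx/1.932) e^{-λ₁t}.
Decay rate: λ₁ = 2.358π²/1.932² ≈ 6.235.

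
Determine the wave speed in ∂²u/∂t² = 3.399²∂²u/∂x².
Speed = 3.399. Information travels along characteristics x = x₀ ± 3.399t.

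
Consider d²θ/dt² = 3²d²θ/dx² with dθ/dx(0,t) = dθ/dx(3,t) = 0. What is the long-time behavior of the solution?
As t → ∞, θ oscillates about a mean that drifts linearly in t (generically unbounded; no decay). There is no damping, so the nonconstant modes persist as standing waves (energy conserved, no decay). But with Neumann conditions at both ends the constant mode has eigenvalue 0: the spatial mean M(t) of θ satisfies M'' = 0, so M(t) = M(0) + M'(0)·t. Unless the initial velocity has zero mean (∫θ_t(x,0)dx = 0), the solution grows linearly in t (unbounded, though not exponentially); if it does have zero mean, the solution stays bounded and simply oscillates.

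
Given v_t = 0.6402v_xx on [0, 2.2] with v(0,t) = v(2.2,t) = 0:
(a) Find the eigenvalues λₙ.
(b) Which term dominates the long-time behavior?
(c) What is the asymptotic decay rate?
Eigenvalues: λₙ = 0.6402n²π²/2.2².
First three modes:
  n=1: λ₁ = 0.6402π²/2.2² ≈ 1.305
  n=2: λ₂ = 2.5608π²/2.2² ≈ 5.222 (4× faster decay)
  n=3: λ₃ = 5.7618π²/2.2² ≈ 11.749 (9× faster decay)
As t → ∞, higher modes decay exponentially faster. The n=1 mode dominates: v ~ c₁ sin(πx/2.2) e^{-λ₁t}.
Decay rate: λ₁ = 0.6402π²/2.2² ≈ 1.305.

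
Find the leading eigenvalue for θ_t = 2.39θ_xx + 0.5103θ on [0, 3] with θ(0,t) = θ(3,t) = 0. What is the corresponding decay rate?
Eigenvalues: λₙ = 2.39n²π²/3² - 0.5103.
First three modes:
  n=1: λ₁ = 2.39π²/3² - 0.5103 ≈ 2.111
  n=2: λ₂ = 9.56π²/3² - 0.5103 ≈ 9.973
  n=3: λ₃ = 21.51π²/3² - 0.5103 ≈ 23.078
Since 2.39π²/3² ≈ 2.621 > 0.5103, all λₙ > 0.
The n=1 mode decays slowest → dominates as t → ∞.
Asymptotic: θ ~ c₁ sin(πx/3) e^{-λ₁t} with decay rate λ₁ ≈ 2.111.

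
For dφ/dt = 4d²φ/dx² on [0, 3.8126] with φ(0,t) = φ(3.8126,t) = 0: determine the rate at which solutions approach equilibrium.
Eigenvalues: λₙ = 4n²π²/3.8126².
First three modes:
  n=1: λ₁ = 4π²/3.8126² ≈ 2.716
  n=2: λ₂ = 16π²/3.8126² ≈ 10.864 (4× faster decay)
  n=3: λ₃ = 36π²/3.8126² ≈ 24.443 (9× faster decay)
As t → ∞, higher modes decay exponentially faster. The n=1 mode dominates: φ ~ c₁ sin(πx/3.8126) e^{-λ₁t}.
Decay rate: λ₁ = 4π²/3.8126² ≈ 2.716.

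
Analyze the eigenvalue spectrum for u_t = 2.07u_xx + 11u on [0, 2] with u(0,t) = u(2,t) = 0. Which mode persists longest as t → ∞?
Eigenvalues: λₙ = 2.07n²π²/2² - 11.
First three modes:
  n=1: λ₁ = 2.07π²/2² - 11 ≈ -5.892
  n=2: λ₂ = 8.28π²/2² - 11 ≈ 9.43
  n=3: λ₃ = 18.63π²/2² - 11 ≈ 34.968
Since 2.07π²/2² ≈ 5.108 < 11, λ₁ < 0.
The n=1 mode grows fastest (−λₙ is largest for n=1) → dominates.
Asymptotic: u ~ c₁ sin(πx/2) e^{5.892t} (exponential growth at rate −λ₁ ≈ 5.892).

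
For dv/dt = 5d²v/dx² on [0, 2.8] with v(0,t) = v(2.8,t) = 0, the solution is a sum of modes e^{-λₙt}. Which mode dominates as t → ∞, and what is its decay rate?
Eigenvalues: λₙ = 5n²π²/2.8².
First three modes:
  n=1: λ₁ = 5π²/2.8² ≈ 6.294
  n=2: λ₂ = 20π²/2.8² ≈ 25.178 (4× faster decay)
  n=3: λ₃ = 45π²/2.8² ≈ 56.65 (9× faster decay)
As t → ∞, higher modes decay exponentially faster. The n=1 mode dominates: v ~ c₁ sin(πx/2.8) e^{-λ₁t}.
Decay rate: λ₁ = 5π²/2.8² ≈ 6.294.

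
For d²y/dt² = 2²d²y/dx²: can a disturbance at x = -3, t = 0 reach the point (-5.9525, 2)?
Yes. The domain of dependence is [-9.9525, -1.9525], and -3 ∈ [-9.9525, -1.9525].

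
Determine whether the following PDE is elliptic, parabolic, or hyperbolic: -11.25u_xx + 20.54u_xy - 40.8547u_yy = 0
Coefficients: A = -11.25, B = 20.54, C = -40.8547. B² - 4AC = -1416.5699, which is negative, so the equation is elliptic.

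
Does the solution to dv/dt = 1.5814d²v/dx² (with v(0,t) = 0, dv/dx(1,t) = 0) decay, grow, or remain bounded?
v → 0. Heat escapes through the Dirichlet boundary.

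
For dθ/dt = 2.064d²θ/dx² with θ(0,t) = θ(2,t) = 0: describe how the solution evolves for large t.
θ → 0. Heat diffuses out through both boundaries.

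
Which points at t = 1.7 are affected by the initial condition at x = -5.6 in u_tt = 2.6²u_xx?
Domain of influence: [-10.02, -1.18]. Data at x = -5.6 spreads outward at speed 2.6.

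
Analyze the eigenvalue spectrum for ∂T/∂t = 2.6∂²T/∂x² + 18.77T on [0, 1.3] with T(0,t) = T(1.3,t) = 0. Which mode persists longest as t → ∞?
Eigenvalues: λₙ = 2.6n²π²/1.3² - 18.77.
First three modes:
  n=1: λ₁ = 2.6π²/1.3² - 18.77 ≈ -3.586
  n=2: λ₂ = 10.4π²/1.3² - 18.77 ≈ 41.966
  n=3: λ₃ = 23.4π²/1.3² - 18.77 ≈ 117.886
Since 2.6π²/1.3² ≈ 15.184 < 18.77, λ₁ < 0.
The n=1 mode grows fastest (−λₙ is largest for n=1) → dominates.
Asymptotic: T ~ c₁ sin(πx/1.3) e^{3.586t} (exponential growth at rate −λ₁ ≈ 3.586).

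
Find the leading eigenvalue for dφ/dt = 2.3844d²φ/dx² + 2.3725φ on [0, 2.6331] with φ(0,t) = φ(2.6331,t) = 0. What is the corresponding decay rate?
Eigenvalues: λₙ = 2.3844n²π²/2.6331² - 2.3725.
First three modes:
  n=1: λ₁ = 2.3844π²/2.6331² - 2.3725 ≈ 1.022
  n=2: λ₂ = 9.5376π²/2.6331² - 2.3725 ≈ 11.205
  n=3: λ₃ = 21.4596π²/2.6331² - 2.3725 ≈ 28.176
Since 2.3844π²/2.6331² ≈ 3.394 > 2.3725, all λₙ > 0.
The n=1 mode decays slowest → dominates as t → ∞.
Asymptotic: φ ~ c₁ sin(πx/2.6331) e^{-λ₁t} with decay rate λ₁ ≈ 1.022.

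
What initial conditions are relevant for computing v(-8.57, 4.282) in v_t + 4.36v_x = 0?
A single point: x = -27.23952. The characteristic through (-8.57, 4.282) is x - 4.36t = const, so x = -8.57 - 4.36·4.282 = -27.23952.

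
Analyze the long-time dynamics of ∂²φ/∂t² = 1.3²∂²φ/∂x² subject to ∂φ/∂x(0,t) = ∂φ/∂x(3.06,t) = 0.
Long-time behavior: φ oscillates about a mean that drifts linearly in t (generically unbounded; no decay). There is no damping, so the nonconstant modes persist as standing waves (energy conserved, no decay). But with Neumann conditions at both ends the constant mode has eigenvalue 0: the spatial mean M(t) of φ satisfies M'' = 0, so M(t) = M(0) + M'(0)·t. Unless the initial velocity has zero mean (∫φ_t(x,0)dx = 0), the solution grows linearly in t (unbounded, though not exponentially); if it does have zero mean, the solution stays bounded and simply oscillates.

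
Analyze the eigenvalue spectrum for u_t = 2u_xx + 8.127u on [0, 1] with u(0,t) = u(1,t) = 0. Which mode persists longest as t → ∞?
Eigenvalues: λₙ = 2n²π²/1² - 8.127.
First three modes:
  n=1: λ₁ = 2π² - 8.127 ≈ 11.612
  n=2: λ₂ = 8π² - 8.127 ≈ 70.83
  n=3: λ₃ = 18π² - 8.127 ≈ 169.526
Since 2π² ≈ 19.739 > 8.127, all λₙ > 0.
The n=1 mode decays slowest → dominates as t → ∞.
Asymptotic: u ~ c₁ sin(πx/1) e^{-λ₁t} with decay rate λ₁ ≈ 11.612.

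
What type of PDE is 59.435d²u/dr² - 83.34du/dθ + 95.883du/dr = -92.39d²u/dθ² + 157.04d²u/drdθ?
Rewriting in standard form: 59.435d²u/dr² - 157.04d²u/drdθ + 92.39d²u/dθ² + 95.883du/dr - 83.34du/dθ = 0. With A = 59.435, B = -157.04, C = 92.39, the discriminant is 2696.763. This is a hyperbolic PDE.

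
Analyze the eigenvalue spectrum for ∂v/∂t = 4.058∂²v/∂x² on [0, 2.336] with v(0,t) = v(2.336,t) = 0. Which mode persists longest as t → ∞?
Eigenvalues: λₙ = 4.058n²π²/2.336².
First three modes:
  n=1: λ₁ = 4.058π²/2.336² ≈ 7.339
  n=2: λ₂ = 16.232π²/2.336² ≈ 29.358 (4× faster decay)
  n=3: λ₃ = 36.522π²/2.336² ≈ 66.055 (9× faster decay)
As t → ∞, higher modes decay exponentially faster. The n=1 mode dominates: v ~ c₁ sin(πx/2.336) e^{-λ₁t}.
Decay rate: λ₁ = 4.058π²/2.336² ≈ 7.339.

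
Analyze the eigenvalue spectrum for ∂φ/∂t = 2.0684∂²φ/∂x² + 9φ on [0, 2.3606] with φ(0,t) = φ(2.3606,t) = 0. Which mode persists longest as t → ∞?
Eigenvalues: λₙ = 2.0684n²π²/2.3606² - 9.
First three modes:
  n=1: λ₁ = 2.0684π²/2.3606² - 9 ≈ -5.337
  n=2: λ₂ = 8.2736π²/2.3606² - 9 ≈ 5.654
  n=3: λ₃ = 18.6156π²/2.3606² - 9 ≈ 23.971
Since 2.0684π²/2.3606² ≈ 3.663 < 9, λ₁ < 0.
The n=1 mode grows fastest (−λₙ is largest for n=1) → dominates.
Asymptotic: φ ~ c₁ sin(πx/2.3606) e^{5.337t} (exponential growth at rate −λ₁ ≈ 5.337).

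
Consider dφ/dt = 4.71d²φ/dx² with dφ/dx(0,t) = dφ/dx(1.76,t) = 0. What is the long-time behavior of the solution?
As t → ∞, φ → constant (steady state). Heat is conserved (no flux at boundaries); solution approaches the spatial average.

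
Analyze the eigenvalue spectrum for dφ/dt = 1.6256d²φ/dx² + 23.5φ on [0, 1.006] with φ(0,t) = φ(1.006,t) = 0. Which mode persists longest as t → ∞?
Eigenvalues: λₙ = 1.6256n²π²/1.006² - 23.5.
First three modes:
  n=1: λ₁ = 1.6256π²/1.006² - 23.5 ≈ -7.647
  n=2: λ₂ = 6.5024π²/1.006² - 23.5 ≈ 39.913
  n=3: λ₃ = 14.6304π²/1.006² - 23.5 ≈ 119.179
Since 1.6256π²/1.006² ≈ 15.853 < 23.5, λ₁ < 0.
The n=1 mode grows fastest (−λₙ is largest for n=1) → dominates.
Asymptotic: φ ~ c₁ sin(πx/1.006) e^{7.647t} (exponential growth at rate −λ₁ ≈ 7.647).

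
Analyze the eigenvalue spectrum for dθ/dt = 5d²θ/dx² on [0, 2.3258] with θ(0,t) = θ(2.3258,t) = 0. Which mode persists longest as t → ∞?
Eigenvalues: λₙ = 5n²π²/2.3258².
First three modes:
  n=1: λ₁ = 5π²/2.3258² ≈ 9.123
  n=2: λ₂ = 20π²/2.3258² ≈ 36.491 (4× faster decay)
  n=3: λ₃ = 45π²/2.3258² ≈ 82.105 (9× faster decay)
As t → ∞, higher modes decay exponentially faster. The n=1 mode dominates: θ ~ c₁ sin(πx/2.3258) e^{-λ₁t}.
Decay rate: λ₁ = 5π²/2.3258² ≈ 9.123.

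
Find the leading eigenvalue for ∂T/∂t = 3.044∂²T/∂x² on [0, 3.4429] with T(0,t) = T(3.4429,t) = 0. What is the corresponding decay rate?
Eigenvalues: λₙ = 3.044n²π²/3.4429².
First three modes:
  n=1: λ₁ = 3.044π²/3.4429² ≈ 2.535
  n=2: λ₂ = 12.176π²/3.4429² ≈ 10.138 (4× faster decay)
  n=3: λ₃ = 27.396π²/3.4429² ≈ 22.811 (9× faster decay)
As t → ∞, higher modes decay exponentially faster. The n=1 mode dominates: T ~ c₁ sin(πx/3.4429) e^{-λ₁t}.
Decay rate: λ₁ = 3.044π²/3.4429² ≈ 2.535.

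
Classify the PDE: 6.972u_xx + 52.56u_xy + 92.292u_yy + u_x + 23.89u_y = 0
A = 6.972, B = 52.56, C = 92.292. Discriminant B² - 4AC = 188.714304. Since 188.714304 > 0, hyperbolic.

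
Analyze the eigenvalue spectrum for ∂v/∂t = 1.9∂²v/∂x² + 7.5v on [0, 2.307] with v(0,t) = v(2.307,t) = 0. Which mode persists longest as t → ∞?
Eigenvalues: λₙ = 1.9n²π²/2.307² - 7.5.
First three modes:
  n=1: λ₁ = 1.9π²/2.307² - 7.5 ≈ -3.977
  n=2: λ₂ = 7.6π²/2.307² - 7.5 ≈ 6.593
  n=3: λ₃ = 17.1π²/2.307² - 7.5 ≈ 24.21
Since 1.9π²/2.307² ≈ 3.523 < 7.5, λ₁ < 0.
The n=1 mode grows fastest (−λₙ is largest for n=1) → dominates.
Asymptotic: v ~ c₁ sin(πx/2.307) e^{3.977t} (exponential growth at rate −λ₁ ≈ 3.977).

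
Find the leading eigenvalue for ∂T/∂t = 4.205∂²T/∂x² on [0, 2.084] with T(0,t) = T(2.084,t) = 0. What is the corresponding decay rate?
Eigenvalues: λₙ = 4.205n²π²/2.084².
First three modes:
  n=1: λ₁ = 4.205π²/2.084² ≈ 9.556
  n=2: λ₂ = 16.82π²/2.084² ≈ 38.223 (4× faster decay)
  n=3: λ₃ = 37.845π²/2.084² ≈ 86.003 (9× faster decay)
As t → ∞, higher modes decay exponentially faster. The n=1 mode dominates: T ~ c₁ sin(πx/2.084) e^{-λ₁t}.
Decay rate: λ₁ = 4.205π²/2.084² ≈ 9.556.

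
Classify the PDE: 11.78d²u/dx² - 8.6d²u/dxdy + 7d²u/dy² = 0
A = 11.78, B = -8.6, C = 7. Discriminant B² - 4AC = -255.88. Since -255.88 < 0, elliptic.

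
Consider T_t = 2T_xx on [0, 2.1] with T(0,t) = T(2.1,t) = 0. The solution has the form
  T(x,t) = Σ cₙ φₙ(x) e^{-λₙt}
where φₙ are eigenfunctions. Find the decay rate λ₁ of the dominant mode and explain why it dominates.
Eigenvalues: λₙ = 2n²π²/2.1².
First three modes:
  n=1: λ₁ = 2π²/2.1² ≈ 4.476
  n=2: λ₂ = 8π²/2.1² ≈ 17.904 (4× faster decay)
  n=3: λ₃ = 18π²/2.1² ≈ 40.284 (9× faster decay)
As t → ∞, higher modes decay exponentially faster. The n=1 mode dominates: T ~ c₁ sin(πx/2.1) e^{-λ₁t}.
Decay rate: λ₁ = 2π²/2.1² ≈ 4.476.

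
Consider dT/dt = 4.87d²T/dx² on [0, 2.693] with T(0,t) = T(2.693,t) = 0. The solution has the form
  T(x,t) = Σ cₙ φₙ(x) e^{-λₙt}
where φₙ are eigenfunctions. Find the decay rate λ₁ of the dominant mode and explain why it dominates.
Eigenvalues: λₙ = 4.87n²π²/2.693².
First three modes:
  n=1: λ₁ = 4.87π²/2.693² ≈ 6.628
  n=2: λ₂ = 19.48π²/2.693² ≈ 26.51 (4× faster decay)
  n=3: λ₃ = 43.83π²/2.693² ≈ 59.648 (9× faster decay)
As t → ∞, higher modes decay exponentially faster. The n=1 mode dominates: T ~ c₁ sin(πx/2.693) e^{-λ₁t}.
Decay rate: λ₁ = 4.87π²/2.693² ≈ 6.628.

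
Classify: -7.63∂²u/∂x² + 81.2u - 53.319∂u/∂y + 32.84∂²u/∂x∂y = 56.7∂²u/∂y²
Rewriting in standard form: -7.63∂²u/∂x² + 32.84∂²u/∂x∂y - 56.7∂²u/∂y² - 53.319∂u/∂y + 81.2u = 0. Elliptic (discriminant = -652.0184).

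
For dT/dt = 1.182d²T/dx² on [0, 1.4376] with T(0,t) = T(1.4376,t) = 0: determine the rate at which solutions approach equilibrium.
Eigenvalues: λₙ = 1.182n²π²/1.4376².
First three modes:
  n=1: λ₁ = 1.182π²/1.4376² ≈ 5.645
  n=2: λ₂ = 4.728π²/1.4376² ≈ 22.579 (4× faster decay)
  n=3: λ₃ = 10.638π²/1.4376² ≈ 50.802 (9× faster decay)
As t → ∞, higher modes decay exponentially faster. The n=1 mode dominates: T ~ c₁ sin(πx/1.4376) e^{-λ₁t}.
Decay rate: λ₁ = 1.182π²/1.4376² ≈ 5.645.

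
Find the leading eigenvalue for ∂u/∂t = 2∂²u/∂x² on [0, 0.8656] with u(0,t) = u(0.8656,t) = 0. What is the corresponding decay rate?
Eigenvalues: λₙ = 2n²π²/0.8656².
First three modes:
  n=1: λ₁ = 2π²/0.8656² ≈ 26.345
  n=2: λ₂ = 8π²/0.8656² ≈ 105.379 (4× faster decay)
  n=3: λ₃ = 18π²/0.8656² ≈ 237.103 (9× faster decay)
As t → ∞, higher modes decay exponentially faster. The n=1 mode dominates: u ~ c₁ sin(πx/0.8656) e^{-λ₁t}.
Decay rate: λ₁ = 2π²/0.8656² ≈ 26.345.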